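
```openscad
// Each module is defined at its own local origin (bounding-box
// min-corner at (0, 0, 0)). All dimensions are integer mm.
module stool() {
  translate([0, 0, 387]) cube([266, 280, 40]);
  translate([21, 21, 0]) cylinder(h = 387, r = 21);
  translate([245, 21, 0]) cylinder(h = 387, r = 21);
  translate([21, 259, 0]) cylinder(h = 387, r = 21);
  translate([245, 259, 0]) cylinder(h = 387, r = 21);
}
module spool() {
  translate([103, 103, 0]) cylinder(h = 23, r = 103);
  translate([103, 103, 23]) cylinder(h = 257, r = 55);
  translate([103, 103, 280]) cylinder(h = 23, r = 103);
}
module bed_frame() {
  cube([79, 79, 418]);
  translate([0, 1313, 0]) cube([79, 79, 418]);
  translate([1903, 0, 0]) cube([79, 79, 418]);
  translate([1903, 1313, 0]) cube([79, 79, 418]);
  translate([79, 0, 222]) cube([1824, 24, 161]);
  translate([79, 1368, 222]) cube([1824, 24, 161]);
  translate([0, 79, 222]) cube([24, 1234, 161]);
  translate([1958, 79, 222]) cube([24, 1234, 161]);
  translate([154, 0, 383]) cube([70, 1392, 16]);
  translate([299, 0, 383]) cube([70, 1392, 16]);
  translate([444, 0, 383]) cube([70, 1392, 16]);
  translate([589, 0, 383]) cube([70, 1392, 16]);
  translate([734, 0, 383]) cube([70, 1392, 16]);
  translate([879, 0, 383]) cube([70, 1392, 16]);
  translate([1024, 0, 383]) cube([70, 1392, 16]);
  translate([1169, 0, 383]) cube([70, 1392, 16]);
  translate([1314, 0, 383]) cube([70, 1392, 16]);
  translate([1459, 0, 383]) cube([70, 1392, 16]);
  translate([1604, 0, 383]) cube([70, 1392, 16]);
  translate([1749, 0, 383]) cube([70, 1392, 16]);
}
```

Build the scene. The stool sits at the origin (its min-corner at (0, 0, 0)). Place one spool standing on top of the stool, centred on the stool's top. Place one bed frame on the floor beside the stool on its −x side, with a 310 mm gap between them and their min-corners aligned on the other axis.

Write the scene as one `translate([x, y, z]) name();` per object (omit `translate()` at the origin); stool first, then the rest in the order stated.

stool();
translate([30, 37, 427]) spool();
translate([-2292, 0, 0]) bed_frame();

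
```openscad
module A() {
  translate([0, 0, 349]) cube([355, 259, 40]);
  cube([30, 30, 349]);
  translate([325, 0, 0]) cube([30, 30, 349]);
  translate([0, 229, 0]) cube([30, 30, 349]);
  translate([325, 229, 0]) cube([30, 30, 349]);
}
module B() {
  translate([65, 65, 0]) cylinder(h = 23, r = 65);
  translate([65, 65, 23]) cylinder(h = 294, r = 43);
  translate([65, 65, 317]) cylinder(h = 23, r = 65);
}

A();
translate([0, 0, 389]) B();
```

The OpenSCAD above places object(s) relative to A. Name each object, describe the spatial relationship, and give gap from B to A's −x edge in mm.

A is a stool. B is a spool. The spool is on top of the stool. The gap from the spool to the stool's −x edge is 0 mm.

The spool's min-x is at 0; the stool's min-x is 0; gap = 0 mm.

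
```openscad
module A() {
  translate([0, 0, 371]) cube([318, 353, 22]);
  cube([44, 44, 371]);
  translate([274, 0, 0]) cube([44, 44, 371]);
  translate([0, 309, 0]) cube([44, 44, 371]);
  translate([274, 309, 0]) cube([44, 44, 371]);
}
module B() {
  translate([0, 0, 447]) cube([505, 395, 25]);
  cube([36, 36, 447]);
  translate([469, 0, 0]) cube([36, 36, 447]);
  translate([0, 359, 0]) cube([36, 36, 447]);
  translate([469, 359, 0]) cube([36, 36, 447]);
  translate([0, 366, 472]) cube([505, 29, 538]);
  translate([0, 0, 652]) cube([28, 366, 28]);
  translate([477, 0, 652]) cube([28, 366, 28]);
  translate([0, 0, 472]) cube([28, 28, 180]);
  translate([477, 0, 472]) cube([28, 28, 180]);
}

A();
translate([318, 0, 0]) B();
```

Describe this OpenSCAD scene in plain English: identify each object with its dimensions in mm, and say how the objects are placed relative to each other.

A is a simple wooden stool: a rectangular seat 318 mm (x) by 353 mm (y), 22 mm thick, top face at z = 393 mm, on four square legs, each 44×44 mm in cross-section. The legs rest on z = 0, each flush with a corner of the seat.

B is a chair. The seat is a 505×395×25 mm slab with its top at z = 472 mm, on four 36×36 mm corner legs (flush with the seat edges, standing on z = 0). A flat backrest 29 mm thick, 538 mm tall, spans the full seat width and rises from the seat top along its +y edge, rear face flush with the rear of the seat. Two armrests of 28×28 mm section run along each side from the seat's front edge to the front of the backrest, top faces 208 mm above the seat top and outer faces flush with the seat's x-edges; a 28×28 mm post under the front of each armrest stands on the seat at the front corner.

The chair is against the stool's +x side, with their −y faces flush.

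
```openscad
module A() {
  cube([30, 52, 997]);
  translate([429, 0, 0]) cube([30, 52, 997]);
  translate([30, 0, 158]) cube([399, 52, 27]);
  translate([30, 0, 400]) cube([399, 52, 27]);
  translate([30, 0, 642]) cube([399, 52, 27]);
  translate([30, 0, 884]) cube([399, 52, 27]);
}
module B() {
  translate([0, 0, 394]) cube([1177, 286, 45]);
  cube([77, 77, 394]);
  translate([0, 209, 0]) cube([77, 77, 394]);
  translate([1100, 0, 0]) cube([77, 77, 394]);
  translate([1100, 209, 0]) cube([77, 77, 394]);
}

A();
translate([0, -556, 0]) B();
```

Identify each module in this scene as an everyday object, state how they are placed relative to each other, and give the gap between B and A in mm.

A is a ladder. B is a bench. The bench is on the floor beside the ladder on its −y side. The gap between the bench and the ladder is 270 mm.

The bench's nearest face is 270 mm from the ladder's −y face.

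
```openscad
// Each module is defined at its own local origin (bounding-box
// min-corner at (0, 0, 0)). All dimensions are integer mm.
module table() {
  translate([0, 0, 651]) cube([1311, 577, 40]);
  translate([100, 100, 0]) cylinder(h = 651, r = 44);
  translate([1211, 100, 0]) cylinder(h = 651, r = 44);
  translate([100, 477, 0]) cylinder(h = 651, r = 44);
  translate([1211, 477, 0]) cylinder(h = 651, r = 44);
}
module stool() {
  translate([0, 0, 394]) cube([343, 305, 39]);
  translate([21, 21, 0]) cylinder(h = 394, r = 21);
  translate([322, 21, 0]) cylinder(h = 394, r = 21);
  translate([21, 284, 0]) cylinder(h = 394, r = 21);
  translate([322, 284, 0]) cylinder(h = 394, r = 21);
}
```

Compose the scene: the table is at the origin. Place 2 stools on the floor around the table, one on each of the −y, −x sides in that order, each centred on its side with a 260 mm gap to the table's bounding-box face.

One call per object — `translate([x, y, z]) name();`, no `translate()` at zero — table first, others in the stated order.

table();
translate([484, -565, 0]) stool();
translate([-603, 136, 0]) stool();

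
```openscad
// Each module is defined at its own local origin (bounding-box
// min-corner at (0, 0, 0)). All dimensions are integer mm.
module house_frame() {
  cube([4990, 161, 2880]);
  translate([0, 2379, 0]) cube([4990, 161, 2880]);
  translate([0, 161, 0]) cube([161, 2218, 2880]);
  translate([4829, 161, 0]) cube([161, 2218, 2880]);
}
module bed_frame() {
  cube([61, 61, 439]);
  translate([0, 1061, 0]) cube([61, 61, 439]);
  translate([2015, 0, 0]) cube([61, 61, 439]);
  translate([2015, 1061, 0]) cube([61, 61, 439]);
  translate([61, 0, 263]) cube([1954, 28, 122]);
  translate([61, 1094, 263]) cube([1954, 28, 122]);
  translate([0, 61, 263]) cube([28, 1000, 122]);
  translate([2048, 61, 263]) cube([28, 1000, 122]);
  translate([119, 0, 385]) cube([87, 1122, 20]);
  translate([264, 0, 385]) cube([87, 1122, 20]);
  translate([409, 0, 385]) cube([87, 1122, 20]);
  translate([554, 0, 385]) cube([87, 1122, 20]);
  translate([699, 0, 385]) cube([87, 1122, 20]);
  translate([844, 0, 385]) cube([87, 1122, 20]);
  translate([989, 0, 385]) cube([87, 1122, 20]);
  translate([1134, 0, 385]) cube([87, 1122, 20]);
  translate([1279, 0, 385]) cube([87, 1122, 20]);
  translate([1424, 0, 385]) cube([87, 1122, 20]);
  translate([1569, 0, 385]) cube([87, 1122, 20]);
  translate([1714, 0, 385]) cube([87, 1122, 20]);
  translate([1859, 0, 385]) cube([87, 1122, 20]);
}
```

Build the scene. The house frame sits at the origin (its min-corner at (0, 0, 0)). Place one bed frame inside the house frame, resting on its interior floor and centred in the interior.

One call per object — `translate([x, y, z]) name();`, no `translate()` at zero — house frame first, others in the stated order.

house_frame();
translate([1457, 709, 0]) bed_frame();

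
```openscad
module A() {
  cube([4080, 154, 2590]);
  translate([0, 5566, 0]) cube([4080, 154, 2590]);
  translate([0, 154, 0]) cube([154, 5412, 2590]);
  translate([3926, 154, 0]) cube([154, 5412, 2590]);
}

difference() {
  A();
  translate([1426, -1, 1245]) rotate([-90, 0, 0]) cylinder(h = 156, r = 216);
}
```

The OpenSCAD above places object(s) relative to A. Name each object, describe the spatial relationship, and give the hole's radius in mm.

A is a house frame. The house frame has a circular hole through its front wall. The hole's radius is 216 mm.

The subtracted cylinder has r = 216 mm.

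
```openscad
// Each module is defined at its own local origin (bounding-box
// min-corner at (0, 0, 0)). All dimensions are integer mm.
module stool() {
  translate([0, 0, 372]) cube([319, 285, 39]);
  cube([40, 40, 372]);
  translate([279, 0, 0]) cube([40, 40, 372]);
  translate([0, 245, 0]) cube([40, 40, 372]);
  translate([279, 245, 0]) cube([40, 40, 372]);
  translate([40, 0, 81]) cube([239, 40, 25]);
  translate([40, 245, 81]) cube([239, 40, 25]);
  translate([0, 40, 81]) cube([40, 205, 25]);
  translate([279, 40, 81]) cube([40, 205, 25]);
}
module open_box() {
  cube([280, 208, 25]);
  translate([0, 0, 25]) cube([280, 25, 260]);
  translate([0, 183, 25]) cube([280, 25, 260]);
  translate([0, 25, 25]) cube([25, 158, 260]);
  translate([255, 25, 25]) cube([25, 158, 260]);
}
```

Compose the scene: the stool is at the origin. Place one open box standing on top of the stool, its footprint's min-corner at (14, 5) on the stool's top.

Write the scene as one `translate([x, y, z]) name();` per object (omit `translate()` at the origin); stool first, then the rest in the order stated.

stool();
translate([14, 5, 411]) open_box();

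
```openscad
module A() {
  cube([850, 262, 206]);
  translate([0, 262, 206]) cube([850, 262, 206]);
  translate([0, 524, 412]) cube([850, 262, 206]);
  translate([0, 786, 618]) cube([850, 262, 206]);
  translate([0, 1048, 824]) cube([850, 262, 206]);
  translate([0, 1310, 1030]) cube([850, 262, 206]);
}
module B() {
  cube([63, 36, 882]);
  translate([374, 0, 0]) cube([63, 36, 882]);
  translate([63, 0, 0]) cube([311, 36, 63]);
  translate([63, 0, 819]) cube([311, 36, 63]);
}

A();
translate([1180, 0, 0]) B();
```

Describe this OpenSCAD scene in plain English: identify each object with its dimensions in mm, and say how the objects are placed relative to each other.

A is a straight staircase of 6 solid steps. Each step is 850 mm wide (x), 262 mm deep (y, the going) and 206 mm tall (the rise). The first step rests on the floor; each subsequent step sits one going further in +y and one rise higher in +z, directly behind and above the previous step with no overlap.

B is a rectangular picture frame lying in the x–z plane (depth along y). The opening is 311 mm wide (x) by 756 mm tall (z), surrounded by a border 63 mm wide on all four sides. The frame is 36 mm deep and is made of two full-height vertical stiles with two horizontal rails fitted between them.

The picture frame is on the floor beside the staircase on its +x side.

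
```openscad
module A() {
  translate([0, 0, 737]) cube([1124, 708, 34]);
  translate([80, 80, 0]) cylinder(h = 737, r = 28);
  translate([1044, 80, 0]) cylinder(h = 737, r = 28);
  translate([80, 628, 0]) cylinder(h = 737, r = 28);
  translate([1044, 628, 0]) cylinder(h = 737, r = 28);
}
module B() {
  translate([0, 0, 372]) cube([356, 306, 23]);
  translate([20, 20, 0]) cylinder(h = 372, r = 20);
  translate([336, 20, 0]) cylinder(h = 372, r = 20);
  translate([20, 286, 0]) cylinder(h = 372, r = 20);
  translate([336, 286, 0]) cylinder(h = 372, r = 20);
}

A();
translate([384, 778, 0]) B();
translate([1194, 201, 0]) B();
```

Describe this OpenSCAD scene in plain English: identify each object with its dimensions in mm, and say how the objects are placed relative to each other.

A is a table: top 1124 mm (x) × 708 mm (y), 34 mm thick, upper face at z = 771 mm, on four round legs of 56 mm diameter, each leg's bounding box inset 52 mm from the nearest pair of top edges, running from z = 0 to the bottom of the top.

B is a simple wooden stool: a rectangular seat 356 mm (x) by 306 mm (y), 23 mm thick, top face at z = 395 mm, on four round legs, each 40 mm in diameter. The legs rest on z = 0, each leg's axis is inset half a diameter from the nearest pair of seat edges (so the leg's bounding box is flush with the corner).

Two stools sit around the table at the +y, +x sides.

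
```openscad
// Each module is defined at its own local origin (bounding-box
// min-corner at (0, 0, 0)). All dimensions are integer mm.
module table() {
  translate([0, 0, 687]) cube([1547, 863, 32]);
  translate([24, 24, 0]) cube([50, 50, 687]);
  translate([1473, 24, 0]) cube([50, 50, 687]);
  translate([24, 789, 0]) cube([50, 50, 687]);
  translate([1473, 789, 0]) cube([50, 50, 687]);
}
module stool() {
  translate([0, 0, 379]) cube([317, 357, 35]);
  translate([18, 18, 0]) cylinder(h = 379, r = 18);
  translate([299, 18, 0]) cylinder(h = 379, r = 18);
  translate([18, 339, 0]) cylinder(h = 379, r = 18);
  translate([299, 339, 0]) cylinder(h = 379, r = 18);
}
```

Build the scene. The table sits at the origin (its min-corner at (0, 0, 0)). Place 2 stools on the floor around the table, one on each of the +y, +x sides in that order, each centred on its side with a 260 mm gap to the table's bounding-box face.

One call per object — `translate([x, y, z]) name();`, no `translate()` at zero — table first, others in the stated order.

table();
translate([615, 1123, 0]) stool();
translate([1807, 253, 0]) stool();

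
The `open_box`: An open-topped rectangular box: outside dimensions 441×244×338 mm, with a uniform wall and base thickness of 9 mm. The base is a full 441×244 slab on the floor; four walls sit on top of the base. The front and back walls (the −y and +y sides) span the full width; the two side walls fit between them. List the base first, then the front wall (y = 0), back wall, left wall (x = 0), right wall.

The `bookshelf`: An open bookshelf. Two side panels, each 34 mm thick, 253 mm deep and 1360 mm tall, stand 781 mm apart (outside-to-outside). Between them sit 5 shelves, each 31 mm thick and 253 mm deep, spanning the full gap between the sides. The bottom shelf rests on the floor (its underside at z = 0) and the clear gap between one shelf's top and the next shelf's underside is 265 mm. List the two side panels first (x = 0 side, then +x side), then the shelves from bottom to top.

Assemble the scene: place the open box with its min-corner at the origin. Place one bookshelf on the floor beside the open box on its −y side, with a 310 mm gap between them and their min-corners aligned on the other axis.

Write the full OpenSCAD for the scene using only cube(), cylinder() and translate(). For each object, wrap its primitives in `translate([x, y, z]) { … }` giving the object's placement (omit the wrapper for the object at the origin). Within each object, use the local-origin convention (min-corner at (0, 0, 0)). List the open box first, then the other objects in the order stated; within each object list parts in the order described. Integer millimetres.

cube([441, 244, 9]);
translate([0, 0, 9]) cube([441, 9, 329]);
translate([0, 235, 9]) cube([441, 9, 329]);
translate([0, 9, 9]) cube([9, 226, 329]);
translate([432, 9, 9]) cube([9, 226, 329]);
translate([0, -563, 0]) {
  cube([34, 253, 1360]);
  translate([747, 0, 0]) cube([34, 253, 1360]);
  translate([34, 0, 0]) cube([713, 253, 31]);
  translate([34, 0, 296]) cube([713, 253, 31]);
  translate([34, 0, 592]) cube([713, 253, 31]);
  translate([34, 0, 888]) cube([713, 253, 31]);
  translate([34, 0, 1184]) cube([713, 253, 31]);
}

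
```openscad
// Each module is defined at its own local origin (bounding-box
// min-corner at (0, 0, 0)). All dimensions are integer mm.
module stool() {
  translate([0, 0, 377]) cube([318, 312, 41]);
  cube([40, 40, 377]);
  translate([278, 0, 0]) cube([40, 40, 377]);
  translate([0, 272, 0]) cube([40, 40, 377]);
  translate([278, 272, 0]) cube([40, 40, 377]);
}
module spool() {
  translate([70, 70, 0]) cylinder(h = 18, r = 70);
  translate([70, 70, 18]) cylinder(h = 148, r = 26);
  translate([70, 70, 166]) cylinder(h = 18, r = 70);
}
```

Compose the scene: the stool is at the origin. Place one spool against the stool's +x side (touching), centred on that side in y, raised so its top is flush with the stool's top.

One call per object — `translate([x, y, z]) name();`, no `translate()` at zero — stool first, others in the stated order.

stool();
translate([318, 86, 234]) spool();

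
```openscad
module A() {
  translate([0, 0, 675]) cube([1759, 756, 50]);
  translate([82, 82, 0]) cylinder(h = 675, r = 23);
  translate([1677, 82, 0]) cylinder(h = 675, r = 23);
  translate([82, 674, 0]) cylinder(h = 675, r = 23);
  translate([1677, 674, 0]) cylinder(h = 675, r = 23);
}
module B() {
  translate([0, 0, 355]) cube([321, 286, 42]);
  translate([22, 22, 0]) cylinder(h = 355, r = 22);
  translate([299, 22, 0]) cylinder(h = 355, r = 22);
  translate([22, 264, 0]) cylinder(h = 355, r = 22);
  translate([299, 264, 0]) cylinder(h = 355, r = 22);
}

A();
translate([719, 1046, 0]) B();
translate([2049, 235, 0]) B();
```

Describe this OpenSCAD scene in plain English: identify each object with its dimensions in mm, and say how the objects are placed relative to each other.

A is a table with a 1759×756 mm rectangular top, 50 mm thick, top surface at z = 725 mm, supported by four round legs of 46 mm diameter, each leg's bounding box inset 59 mm from the nearest pair of top edges, running from the floor.

B is a four-legged stool. The seat is a 321×286×42 mm slab whose top surface is at z = 397 mm; four round legs, each 44 mm in diameter, run from the floor (z = 0) to the underside of the seat, each leg's axis is inset half a diameter from the nearest pair of seat edges (so the leg's bounding box is flush with the corner).

Two stools sit around the table at the +y, +x sides.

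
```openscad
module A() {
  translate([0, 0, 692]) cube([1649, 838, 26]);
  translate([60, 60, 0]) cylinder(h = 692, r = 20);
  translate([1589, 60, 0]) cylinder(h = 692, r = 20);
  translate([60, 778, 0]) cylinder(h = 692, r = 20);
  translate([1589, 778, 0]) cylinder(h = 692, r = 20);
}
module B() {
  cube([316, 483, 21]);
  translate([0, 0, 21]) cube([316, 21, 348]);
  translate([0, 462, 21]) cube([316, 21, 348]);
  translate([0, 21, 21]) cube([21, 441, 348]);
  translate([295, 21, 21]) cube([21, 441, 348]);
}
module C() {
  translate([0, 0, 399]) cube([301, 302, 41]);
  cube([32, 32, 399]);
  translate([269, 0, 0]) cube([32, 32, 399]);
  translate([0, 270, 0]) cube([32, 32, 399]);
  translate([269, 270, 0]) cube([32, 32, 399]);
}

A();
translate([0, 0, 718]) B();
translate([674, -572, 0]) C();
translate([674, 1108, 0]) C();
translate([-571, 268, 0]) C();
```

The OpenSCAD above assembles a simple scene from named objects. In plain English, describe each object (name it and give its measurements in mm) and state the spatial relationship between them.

A is a rectangular dining table. The top is 1649×838×26 mm with its upper surface at z = 718 mm. It stands on four round legs of 40 mm diameter, each leg's bounding box inset 40 mm from the nearest pair of top edges, running from the floor to the underside of the top.

B is an open-topped rectangular box: outside dimensions 316×483×369 mm, with a uniform wall and base thickness of 21 mm. The base is a full 316×483 slab on the floor; four walls sit on top of the base. The front and back walls (the −y and +y sides) span the full width; the two side walls fit between them.

C is a four-legged stool. The seat is 301×302 mm, 41 mm thick, top at z = 440 mm. It stands on four square legs, each 32×32 mm in cross-section, from z = 0 to the seat underside, each flush with a corner of the seat.

The open box is on top of the table. Three stools sit around the table at the −y, +y, −x sides.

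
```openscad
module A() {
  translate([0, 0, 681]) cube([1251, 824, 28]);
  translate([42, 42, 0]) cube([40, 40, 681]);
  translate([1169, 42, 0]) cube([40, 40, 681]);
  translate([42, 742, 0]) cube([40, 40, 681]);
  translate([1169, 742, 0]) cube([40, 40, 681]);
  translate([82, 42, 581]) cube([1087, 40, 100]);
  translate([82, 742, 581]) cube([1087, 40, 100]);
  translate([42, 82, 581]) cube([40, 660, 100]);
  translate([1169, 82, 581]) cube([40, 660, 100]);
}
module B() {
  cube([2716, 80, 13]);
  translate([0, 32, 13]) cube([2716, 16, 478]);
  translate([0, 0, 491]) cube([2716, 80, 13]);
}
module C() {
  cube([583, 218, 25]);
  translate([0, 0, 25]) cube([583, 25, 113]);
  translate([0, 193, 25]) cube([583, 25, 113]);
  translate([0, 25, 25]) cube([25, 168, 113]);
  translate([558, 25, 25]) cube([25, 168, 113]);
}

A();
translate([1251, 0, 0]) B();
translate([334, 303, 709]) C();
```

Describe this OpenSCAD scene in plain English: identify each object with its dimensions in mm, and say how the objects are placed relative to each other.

A is a table with a 1251×824 mm rectangular top, 28 mm thick, top surface at z = 709 mm, supported by four 40×40 mm square legs, each inset 42 mm from the nearest pair of top edges, running from the floor. Four apron rails, 40 mm thick and 100 mm tall, run between adjacent legs with their top edges flush with the underside of the top and their outer faces flush with the legs' outer faces.

B is an I-beam lying along x, 2716 mm long. Overall section height 504 mm. Two flanges 80 mm wide (y) and 13 mm thick, one on the floor and one at the top; a web 16 mm thick runs between them, centred on the flange width.

C is an open storage box with external size 583×218×138 mm and wall thickness 25 mm (the base is also 25 mm thick). The base covers the whole footprint; the four walls stand on the base, with the y-facing walls full-width and the x-facing walls fitting between their inner faces.

The I-beam is against the table's +x side, with their −y faces flush. The open box is on top of the table, centred.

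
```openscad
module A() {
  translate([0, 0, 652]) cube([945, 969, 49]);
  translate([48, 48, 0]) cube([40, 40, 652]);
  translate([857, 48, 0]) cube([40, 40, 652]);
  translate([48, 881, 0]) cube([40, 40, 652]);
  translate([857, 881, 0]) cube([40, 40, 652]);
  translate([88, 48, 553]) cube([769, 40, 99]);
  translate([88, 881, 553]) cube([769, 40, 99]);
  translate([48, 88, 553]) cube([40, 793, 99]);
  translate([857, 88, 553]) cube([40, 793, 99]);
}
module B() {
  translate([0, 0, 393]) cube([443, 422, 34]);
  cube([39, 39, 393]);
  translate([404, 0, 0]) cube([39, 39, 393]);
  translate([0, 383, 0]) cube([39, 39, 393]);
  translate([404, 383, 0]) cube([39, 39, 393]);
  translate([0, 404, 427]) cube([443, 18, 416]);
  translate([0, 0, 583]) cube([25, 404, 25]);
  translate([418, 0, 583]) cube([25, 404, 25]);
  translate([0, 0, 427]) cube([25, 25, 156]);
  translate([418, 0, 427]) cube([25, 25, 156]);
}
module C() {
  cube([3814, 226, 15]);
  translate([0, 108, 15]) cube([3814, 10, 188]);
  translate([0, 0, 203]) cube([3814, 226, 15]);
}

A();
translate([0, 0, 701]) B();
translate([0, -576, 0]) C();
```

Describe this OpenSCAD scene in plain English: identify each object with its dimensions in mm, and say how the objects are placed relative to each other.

A is a table with a 945×969 mm rectangular top, 49 mm thick, top surface at z = 701 mm, supported by four 40×40 mm square legs, each inset 48 mm from the nearest pair of top edges, running from the floor. Four apron rails, 40 mm thick and 99 mm tall, run between adjacent legs with their top edges flush with the underside of the top and their outer faces flush with the legs' outer faces.

B is a chair. The seat is a 443×422×34 mm slab with its top at z = 427 mm, on four 39×39 mm corner legs (flush with the seat edges, standing on z = 0). A flat backrest 18 mm thick, 416 mm tall, spans the full seat width and rises from the seat top along its +y edge, rear face flush with the rear of the seat. Two armrests of 25×25 mm section run along each side from the seat's front edge to the front of the backrest, top faces 181 mm above the seat top and outer faces flush with the seat's x-edges; a 25×25 mm post under the front of each armrest stands on the seat at the front corner.

C is an I-beam lying along x, 3814 mm long. Overall section height 218 mm. Two flanges 226 mm wide (y) and 15 mm thick, one on the floor and one at the top; a web 10 mm thick runs between them, centred on the flange width.

The chair is on top of the table. The I-beam is on the floor beside the table on its −y side.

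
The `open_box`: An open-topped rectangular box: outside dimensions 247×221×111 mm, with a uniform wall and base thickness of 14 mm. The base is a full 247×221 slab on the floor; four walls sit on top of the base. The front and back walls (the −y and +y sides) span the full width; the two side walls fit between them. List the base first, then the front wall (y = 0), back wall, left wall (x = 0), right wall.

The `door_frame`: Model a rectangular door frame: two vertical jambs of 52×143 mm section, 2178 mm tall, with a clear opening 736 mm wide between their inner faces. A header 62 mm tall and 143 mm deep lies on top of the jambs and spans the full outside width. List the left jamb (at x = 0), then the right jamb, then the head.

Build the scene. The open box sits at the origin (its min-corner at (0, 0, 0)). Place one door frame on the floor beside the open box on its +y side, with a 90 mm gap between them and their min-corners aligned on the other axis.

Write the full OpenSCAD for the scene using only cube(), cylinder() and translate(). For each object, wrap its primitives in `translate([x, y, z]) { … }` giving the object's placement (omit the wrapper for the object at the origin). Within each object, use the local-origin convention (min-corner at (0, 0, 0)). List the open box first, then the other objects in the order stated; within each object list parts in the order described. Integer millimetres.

cube([247, 221, 14]);
translate([0, 0, 14]) cube([247, 14, 97]);
translate([0, 207, 14]) cube([247, 14, 97]);
translate([0, 14, 14]) cube([14, 193, 97]);
translate([233, 14, 14]) cube([14, 193, 97]);
translate([0, 311, 0]) {
  cube([52, 143, 2178]);
  translate([788, 0, 0]) cube([52, 143, 2178]);
  translate([0, 0, 2178]) cube([840, 143, 62]);
}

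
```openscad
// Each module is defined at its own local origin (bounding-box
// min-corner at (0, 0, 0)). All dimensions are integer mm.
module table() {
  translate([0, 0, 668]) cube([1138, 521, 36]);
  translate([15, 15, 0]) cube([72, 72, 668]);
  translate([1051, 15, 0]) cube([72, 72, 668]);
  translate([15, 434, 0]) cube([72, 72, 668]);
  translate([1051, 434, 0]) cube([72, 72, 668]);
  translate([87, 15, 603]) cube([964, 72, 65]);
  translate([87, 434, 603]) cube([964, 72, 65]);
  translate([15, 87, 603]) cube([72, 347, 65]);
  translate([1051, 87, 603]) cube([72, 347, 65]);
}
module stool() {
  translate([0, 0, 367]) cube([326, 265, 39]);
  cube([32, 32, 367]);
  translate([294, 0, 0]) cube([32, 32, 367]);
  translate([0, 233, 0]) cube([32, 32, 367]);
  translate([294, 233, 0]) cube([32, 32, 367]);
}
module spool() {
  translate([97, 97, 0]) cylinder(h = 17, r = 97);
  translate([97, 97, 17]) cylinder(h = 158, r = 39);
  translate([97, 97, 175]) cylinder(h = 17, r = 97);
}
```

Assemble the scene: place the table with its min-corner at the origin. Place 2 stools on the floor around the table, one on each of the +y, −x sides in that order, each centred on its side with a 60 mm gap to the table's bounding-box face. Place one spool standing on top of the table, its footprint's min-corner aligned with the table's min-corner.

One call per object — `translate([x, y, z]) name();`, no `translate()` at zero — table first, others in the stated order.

table();
translate([406, 581, 0]) stool();
translate([-386, 128, 0]) stool();
translate([0, 0, 704]) spool();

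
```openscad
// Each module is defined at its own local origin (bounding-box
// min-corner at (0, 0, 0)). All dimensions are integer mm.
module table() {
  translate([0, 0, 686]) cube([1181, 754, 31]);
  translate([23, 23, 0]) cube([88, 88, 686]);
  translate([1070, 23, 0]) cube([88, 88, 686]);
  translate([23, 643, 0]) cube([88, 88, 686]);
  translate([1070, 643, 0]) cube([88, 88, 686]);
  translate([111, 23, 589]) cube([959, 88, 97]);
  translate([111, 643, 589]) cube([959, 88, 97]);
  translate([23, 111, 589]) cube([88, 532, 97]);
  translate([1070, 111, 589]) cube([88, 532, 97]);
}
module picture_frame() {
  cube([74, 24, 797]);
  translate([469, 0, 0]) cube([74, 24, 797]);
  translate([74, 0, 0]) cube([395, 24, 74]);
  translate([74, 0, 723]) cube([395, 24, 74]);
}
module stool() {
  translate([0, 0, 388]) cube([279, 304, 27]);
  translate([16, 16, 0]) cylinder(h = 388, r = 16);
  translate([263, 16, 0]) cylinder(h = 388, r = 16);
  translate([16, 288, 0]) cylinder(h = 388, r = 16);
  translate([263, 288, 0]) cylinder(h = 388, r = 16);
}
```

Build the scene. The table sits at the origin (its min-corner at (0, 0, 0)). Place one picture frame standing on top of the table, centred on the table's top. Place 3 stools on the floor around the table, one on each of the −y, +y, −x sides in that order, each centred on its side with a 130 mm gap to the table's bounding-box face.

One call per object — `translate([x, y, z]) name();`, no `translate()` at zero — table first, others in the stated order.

table();
translate([319, 365, 717]) picture_frame();
translate([451, -434, 0]) stool();
translate([451, 884, 0]) stool();
translate([-409, 225, 0]) stool();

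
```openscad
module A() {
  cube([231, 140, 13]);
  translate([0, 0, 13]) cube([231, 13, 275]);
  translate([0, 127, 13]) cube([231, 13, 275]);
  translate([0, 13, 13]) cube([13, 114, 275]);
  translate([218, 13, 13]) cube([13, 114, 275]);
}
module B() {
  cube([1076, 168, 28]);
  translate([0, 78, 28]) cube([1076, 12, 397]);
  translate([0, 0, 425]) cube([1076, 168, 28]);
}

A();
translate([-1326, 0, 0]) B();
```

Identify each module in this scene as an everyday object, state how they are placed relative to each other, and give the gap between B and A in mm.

The I-beam's nearest face is 250 mm from the open box's −x face.

A is an open box. B is an I-beam. The I-beam is on the floor beside the open box on its −x side. The gap between the I-beam and the open box is 250 mm.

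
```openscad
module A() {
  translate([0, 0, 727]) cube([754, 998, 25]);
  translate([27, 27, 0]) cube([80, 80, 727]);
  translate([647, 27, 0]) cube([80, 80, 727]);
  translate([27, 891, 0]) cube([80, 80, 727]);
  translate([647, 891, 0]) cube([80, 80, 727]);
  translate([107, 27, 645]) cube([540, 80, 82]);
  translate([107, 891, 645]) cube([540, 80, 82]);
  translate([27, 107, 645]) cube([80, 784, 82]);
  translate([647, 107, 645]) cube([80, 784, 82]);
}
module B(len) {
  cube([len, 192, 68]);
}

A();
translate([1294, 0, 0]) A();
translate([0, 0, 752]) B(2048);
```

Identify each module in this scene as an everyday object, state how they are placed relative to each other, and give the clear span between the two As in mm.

Second table starts at x = 1294; first ends at x = 754; clear span = 1294 − 754 = 540 mm.

A is a table. B is a beam. A beam spans the tops of two tables. The clear span between the two tables is 540 mm.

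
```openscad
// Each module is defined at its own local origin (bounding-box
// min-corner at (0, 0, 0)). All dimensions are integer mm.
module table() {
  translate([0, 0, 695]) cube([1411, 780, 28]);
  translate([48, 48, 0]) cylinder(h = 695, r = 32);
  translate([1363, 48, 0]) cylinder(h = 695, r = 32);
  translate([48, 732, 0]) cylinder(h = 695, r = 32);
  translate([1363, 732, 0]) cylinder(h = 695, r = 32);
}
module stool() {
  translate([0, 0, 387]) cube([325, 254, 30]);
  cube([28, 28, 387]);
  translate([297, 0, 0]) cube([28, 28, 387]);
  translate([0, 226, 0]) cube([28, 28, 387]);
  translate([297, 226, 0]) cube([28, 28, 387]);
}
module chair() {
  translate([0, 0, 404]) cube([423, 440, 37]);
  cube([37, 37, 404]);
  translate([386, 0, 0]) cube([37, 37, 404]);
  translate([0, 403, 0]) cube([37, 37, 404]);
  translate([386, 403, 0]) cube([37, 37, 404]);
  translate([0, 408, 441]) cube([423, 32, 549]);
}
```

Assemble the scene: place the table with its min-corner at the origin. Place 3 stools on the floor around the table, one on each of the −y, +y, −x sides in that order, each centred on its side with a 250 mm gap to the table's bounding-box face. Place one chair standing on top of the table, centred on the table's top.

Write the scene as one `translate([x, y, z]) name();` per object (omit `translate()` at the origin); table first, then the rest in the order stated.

table();
translate([543, -504, 0]) stool();
translate([543, 1030, 0]) stool();
translate([-575, 263, 0]) stool();
translate([494, 170, 723]) chair();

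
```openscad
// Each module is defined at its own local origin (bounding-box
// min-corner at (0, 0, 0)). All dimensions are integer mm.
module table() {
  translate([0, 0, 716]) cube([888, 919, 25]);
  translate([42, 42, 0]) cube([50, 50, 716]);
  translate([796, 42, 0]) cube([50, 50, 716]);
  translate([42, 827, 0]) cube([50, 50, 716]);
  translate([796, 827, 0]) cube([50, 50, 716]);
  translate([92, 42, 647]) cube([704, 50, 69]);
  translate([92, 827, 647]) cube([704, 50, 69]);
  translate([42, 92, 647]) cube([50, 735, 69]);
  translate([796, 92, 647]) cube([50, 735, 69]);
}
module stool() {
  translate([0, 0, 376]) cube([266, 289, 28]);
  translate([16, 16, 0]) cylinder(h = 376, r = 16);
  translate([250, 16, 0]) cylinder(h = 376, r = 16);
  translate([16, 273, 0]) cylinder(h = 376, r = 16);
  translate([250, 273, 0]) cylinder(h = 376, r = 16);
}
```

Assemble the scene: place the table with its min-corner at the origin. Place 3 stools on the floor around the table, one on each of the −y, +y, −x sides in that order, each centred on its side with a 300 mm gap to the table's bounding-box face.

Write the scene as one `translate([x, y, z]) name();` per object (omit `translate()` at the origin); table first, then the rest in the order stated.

table();
translate([311, -589, 0]) stool();
translate([311, 1219, 0]) stool();
translate([-566, 315, 0]) stool();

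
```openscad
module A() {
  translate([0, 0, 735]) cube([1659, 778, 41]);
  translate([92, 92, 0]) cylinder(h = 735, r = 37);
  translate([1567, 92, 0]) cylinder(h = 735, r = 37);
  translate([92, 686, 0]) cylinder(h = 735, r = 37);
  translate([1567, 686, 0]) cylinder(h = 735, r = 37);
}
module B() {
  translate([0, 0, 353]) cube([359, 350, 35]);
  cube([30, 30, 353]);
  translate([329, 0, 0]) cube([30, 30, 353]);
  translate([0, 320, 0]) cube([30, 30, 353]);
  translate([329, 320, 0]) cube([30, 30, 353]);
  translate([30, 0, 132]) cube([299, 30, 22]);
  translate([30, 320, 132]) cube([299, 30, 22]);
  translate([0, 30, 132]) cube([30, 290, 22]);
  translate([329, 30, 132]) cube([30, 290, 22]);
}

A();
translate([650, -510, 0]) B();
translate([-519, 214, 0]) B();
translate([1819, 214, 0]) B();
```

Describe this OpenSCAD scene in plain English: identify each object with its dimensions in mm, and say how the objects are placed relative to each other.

A is a table: top 1659 mm (x) × 778 mm (y), 41 mm thick, upper face at z = 776 mm, on four round legs of 74 mm diameter, each leg's bounding box inset 55 mm from the nearest pair of top edges, running from z = 0 to the bottom of the top.

B is a four-legged stool. The seat is 359×350 mm, 35 mm thick, top at z = 388 mm. It stands on four square legs, each 30×30 mm in cross-section, from z = 0 to the seat underside, each flush with a corner of the seat. Four stretchers, 30 mm wide and 22 mm tall, connect adjacent legs with their undersides at z = 132 mm, each running between the inner faces of the legs it joins and aligned with the legs' outer faces on the other axis.

Three stools sit around the table at the −y, −x, +x sides.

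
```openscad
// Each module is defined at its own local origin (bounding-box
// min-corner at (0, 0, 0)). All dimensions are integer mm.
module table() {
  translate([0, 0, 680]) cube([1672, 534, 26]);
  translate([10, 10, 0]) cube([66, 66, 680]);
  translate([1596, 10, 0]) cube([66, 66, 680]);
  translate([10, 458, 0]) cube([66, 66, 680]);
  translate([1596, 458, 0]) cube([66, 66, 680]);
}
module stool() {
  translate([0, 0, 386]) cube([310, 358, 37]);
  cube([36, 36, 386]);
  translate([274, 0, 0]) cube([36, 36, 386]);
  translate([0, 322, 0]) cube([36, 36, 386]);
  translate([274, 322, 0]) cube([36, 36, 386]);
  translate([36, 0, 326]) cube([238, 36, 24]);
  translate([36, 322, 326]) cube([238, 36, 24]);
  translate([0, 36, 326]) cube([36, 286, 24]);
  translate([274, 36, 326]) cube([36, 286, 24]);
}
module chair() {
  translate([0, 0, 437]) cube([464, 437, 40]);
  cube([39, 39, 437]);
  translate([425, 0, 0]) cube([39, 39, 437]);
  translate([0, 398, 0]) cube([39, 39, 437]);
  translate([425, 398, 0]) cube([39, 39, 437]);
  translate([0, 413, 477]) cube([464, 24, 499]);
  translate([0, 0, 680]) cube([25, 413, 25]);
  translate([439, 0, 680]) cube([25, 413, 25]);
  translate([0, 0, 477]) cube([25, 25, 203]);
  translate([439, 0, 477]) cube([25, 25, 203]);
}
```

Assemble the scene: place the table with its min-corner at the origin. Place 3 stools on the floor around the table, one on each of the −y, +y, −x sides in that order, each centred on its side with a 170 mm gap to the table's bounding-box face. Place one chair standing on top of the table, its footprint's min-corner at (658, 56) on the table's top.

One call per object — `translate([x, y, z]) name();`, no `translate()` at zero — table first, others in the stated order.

table();
translate([681, -528, 0]) stool();
translate([681, 704, 0]) stool();
translate([-480, 88, 0]) stool();
translate([658, 56, 706]) chair();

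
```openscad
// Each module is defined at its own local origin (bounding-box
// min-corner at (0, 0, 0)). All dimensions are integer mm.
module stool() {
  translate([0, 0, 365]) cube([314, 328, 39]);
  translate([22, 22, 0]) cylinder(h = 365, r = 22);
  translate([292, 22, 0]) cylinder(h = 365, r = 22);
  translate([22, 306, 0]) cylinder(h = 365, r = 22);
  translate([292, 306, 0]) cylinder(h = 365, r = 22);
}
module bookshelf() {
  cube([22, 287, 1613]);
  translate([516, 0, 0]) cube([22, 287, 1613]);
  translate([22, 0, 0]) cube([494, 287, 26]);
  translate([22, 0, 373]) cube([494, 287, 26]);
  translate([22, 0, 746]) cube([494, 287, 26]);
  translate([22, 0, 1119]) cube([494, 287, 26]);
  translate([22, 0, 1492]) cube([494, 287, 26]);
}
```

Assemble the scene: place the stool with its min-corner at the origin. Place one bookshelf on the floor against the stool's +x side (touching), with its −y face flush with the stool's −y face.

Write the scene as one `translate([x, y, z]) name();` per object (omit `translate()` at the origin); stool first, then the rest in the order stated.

stool();
translate([314, 0, 0]) bookshelf();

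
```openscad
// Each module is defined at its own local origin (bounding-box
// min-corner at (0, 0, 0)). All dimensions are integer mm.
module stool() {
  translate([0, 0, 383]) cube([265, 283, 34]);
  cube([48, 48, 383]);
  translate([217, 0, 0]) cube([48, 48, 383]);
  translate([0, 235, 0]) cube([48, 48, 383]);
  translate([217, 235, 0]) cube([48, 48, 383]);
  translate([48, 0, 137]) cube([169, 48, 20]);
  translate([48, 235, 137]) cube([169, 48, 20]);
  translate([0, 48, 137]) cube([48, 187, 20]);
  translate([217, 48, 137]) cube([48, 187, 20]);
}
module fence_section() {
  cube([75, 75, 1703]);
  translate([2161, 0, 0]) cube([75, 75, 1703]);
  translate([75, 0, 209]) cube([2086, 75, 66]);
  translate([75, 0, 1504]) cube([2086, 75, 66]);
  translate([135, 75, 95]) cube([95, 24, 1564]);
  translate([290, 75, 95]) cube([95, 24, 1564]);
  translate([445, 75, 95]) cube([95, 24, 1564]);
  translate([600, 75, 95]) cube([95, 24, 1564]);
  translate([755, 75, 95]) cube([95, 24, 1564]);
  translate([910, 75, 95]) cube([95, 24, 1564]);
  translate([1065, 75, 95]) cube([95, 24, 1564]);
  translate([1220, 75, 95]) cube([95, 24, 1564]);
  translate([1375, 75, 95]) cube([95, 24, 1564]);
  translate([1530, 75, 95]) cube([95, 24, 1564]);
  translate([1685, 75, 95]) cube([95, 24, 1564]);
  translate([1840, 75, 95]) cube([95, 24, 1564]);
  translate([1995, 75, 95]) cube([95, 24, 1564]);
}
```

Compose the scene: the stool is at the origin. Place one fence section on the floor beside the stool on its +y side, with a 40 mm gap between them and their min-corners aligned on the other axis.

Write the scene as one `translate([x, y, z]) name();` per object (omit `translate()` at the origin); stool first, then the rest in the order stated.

stool();
translate([0, 323, 0]) fence_section();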